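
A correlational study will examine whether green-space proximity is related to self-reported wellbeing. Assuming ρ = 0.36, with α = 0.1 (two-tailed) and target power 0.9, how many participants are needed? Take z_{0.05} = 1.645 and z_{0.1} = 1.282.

Fisher's z: C = ½·ln((1+r)/(1−r)) = ½·ln(2.1250) = 0.3769.
n = ((z_{α/2} + z_β)/C)² + 3.
(1.645 + 1.282) / 0.3769 = 2.927 / 0.3769 = 7.766.
n = 7.766² + 3 = 60.31 + 3 = 63.3.
Round up.

n = 64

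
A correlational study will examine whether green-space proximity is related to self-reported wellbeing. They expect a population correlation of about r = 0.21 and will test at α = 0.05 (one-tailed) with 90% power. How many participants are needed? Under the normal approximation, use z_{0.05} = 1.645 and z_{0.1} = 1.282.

Fisher's z: C = ½·ln((1+r)/(1−r)) = ½·ln(1.5316) = 0.2132.
n = ((z_{α} + z_β)/C)² + 3.
(1.645 + 1.282) / 0.2132 = 2.927 / 0.2132 = 13.729.
n = 13.729² + 3 = 188.48 + 3 = 191.5.
Round up.

n = 192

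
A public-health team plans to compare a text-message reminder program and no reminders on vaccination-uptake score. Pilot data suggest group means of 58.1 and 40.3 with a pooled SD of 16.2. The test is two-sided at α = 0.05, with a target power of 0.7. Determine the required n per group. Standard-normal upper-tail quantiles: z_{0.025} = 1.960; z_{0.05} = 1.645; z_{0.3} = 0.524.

n = 11 per group

Cohen's d = |M₁ − M₂| / SD_pooled = |58.1 − 40.3| / 16.2 = 17.8 / 16.2 = 1.099.
For two independent groups with equal n: n = 2·((z_{α/2} + z_β) / d)².
z_{α/2} + z_β = 1.960 + 0.524 = 2.484.
n = 2 × (2.484 / 1.099)² = 2 × 2.260² = 2 × 5.11 = 10.2.
Round up to the next whole participant.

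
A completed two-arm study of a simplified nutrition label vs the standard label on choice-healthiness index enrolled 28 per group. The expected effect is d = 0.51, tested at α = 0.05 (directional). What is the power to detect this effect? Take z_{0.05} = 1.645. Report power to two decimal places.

power ≈ 0.60

For two equal groups, power = Φ(d·√(n/2) − z_{α}).
d·√(n/2) = 0.51 × √(28/2) = 0.51 × 3.742 = 1.908.
z_β = 1.908 − 1.645 = 0.263.
Power = Φ(0.263) = 0.604.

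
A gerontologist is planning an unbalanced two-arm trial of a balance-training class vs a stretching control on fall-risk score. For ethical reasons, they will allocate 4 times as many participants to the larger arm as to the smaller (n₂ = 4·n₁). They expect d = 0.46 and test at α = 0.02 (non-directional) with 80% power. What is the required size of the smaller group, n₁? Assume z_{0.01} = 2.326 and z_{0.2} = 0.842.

With allocation ratio k = n₂/n₁ = 4, Var(x̄₁−x̄₂) = σ²(1/n₁ + 1/(k·n₁)) = σ²·(k+1)/(k·n₁).
So n₁ = (1 + 1/k)·((z_{α/2} + z_β)/d)² = 1.250 × (3.168/0.46)².
n₁ = 1.250 × 47.43 = 59.3.
Round up: n₁ = 60, giving n₂ = 4 × 60 = 240.

n₁ = 60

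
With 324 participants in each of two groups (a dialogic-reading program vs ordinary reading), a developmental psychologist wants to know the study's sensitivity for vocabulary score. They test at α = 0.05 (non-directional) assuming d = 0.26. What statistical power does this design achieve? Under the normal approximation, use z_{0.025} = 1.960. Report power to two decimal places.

For two equal groups, power = Φ(d·√(n/2) − z_{α/2}).
d·√(n/2) = 0.26 × √(324/2) = 0.26 × 12.728 = 3.309.
z_β = 3.309 − 1.960 = 1.349.
Power = Φ(1.349) = 0.911.

power ≈ 0.91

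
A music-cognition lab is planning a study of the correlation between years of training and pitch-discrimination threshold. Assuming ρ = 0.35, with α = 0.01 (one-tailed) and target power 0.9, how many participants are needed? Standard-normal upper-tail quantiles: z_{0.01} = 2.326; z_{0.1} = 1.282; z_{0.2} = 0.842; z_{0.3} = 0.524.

n = 101

Fisher's z: C = ½·ln((1+r)/(1−r)) = ½·ln(2.0769) = 0.3654.
n = ((z_{α} + z_β)/C)² + 3.
(2.326 + 1.282) / 0.3654 = 3.608 / 0.3654 = 9.874.
n = 9.874² + 3 = 97.50 + 3 = 100.5.
Round up.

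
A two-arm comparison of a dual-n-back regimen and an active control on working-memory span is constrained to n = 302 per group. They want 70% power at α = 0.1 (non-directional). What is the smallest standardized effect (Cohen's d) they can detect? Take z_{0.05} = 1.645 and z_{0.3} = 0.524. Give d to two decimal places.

For two independent groups of n = 302 each: d_min = (z_{α/2} + z_β)·√(2/n).
z-sum = 1.645 + 0.524 = 2.169.
d_min = 2.169 × √(2/302) = 2.169 × 0.0814 = 0.177.

d_min ≈ 0.18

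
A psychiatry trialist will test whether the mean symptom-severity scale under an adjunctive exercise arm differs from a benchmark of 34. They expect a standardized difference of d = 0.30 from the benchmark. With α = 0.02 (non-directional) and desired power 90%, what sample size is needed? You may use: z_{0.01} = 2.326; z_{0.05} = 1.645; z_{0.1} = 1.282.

n = 145

For a one-sample test: n = ((z_{α/2} + z_β) / d)².
z_{α/2} + z_β = 2.326 + 1.282 = 3.608.
n = (3.608 / 0.30)² = 12.027² = 144.64.
Round up.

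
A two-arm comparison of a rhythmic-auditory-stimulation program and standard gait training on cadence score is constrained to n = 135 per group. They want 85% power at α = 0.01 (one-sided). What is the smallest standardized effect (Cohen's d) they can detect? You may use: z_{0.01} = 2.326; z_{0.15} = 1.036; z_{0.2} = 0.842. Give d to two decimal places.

For two independent groups of n = 135 each: d_min = (z_{α} + z_β)·√(2/n).
z-sum = 2.326 + 1.036 = 3.362.
d_min = 3.362 × √(2/135) = 3.362 × 0.1217 = 0.409.

d_min ≈ 0.41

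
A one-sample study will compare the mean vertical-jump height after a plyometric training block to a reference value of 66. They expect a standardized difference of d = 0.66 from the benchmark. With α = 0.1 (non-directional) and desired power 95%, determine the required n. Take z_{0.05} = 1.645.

n = 25

For a one-sample test: n = ((z_{α/2} + z_β) / d)².
z_{α/2} + z_β = 1.645 + 1.645 = 3.290.
n = (3.290 / 0.66)² = 4.985² = 24.85.
Round up.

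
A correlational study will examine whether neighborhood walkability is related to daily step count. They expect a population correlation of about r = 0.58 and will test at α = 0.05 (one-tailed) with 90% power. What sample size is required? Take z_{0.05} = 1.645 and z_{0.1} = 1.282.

n = 23

Fisher's z: C = ½·ln((1+r)/(1−r)) = ½·ln(3.7619) = 0.6625.
n = ((z_{α} + z_β)/C)² + 3.
(1.645 + 1.282) / 0.6625 = 2.927 / 0.6625 = 4.418.
n = 4.418² + 3 = 19.52 + 3 = 22.5.
Round up.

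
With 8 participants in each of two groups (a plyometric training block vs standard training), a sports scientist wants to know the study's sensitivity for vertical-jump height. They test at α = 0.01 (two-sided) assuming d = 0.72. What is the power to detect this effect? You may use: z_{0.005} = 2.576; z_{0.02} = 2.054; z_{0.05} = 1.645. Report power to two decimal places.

power ≈ 0.13

For two equal groups, power = Φ(d·√(n/2) − z_{α/2}).
d·√(n/2) = 0.72 × √(8/2) = 0.72 × 2.000 = 1.440.
z_β = 1.440 − 2.576 = -1.136.
Power = Φ(-1.136) = 0.128.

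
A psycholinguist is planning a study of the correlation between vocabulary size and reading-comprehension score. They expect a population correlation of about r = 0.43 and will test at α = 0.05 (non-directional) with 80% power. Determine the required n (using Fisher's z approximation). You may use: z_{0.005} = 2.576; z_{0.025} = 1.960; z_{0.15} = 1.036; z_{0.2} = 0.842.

Fisher's z: C = ½·ln((1+r)/(1−r)) = ½·ln(2.5088) = 0.4599.
n = ((z_{α/2} + z_β)/C)² + 3.
(1.960 + 0.842) / 0.4599 = 2.802 / 0.4599 = 6.093.
n = 6.093² + 3 = 37.12 + 3 = 40.1.
Round up.

n = 41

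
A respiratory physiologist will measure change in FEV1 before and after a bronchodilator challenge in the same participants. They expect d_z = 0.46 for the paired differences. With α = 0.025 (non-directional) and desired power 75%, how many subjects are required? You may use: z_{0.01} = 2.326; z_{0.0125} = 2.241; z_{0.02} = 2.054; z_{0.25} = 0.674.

n = 41 pairs

For a paired (one-sample on differences) test: n = ((z_{α/2} + z_β) / d)².
z_{α/2} + z_β = 2.241 + 0.674 = 2.915.
n = (2.915 / 0.46)² = 6.337² = 40.16.
Round up.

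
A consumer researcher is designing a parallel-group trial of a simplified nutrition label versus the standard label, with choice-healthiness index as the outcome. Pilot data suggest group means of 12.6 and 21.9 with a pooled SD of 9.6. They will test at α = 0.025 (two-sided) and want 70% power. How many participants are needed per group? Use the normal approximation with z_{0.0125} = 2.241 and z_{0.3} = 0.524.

n = 17 per group

Cohen's d = |M₁ − M₂| / SD_pooled = |12.6 − 21.9| / 9.6 = 9.3 / 9.6 = 0.969.
For two independent groups with equal n: n = 2·((z_{α/2} + z_β) / d)².
z_{α/2} + z_β = 2.241 + 0.524 = 2.765.
n = 2 × (2.765 / 0.969)² = 2 × 2.853² = 2 × 8.14 = 16.3.
Round up to the next whole participant.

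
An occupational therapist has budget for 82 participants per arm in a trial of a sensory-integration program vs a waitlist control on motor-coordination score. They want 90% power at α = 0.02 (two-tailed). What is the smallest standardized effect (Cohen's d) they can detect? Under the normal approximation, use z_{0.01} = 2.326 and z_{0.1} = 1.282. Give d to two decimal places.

d_min ≈ 0.56

For two independent groups of n = 82 each: d_min = (z_{α/2} + z_β)·√(2/n).
z-sum = 2.326 + 1.282 = 3.608.
d_min = 3.608 × √(2/82) = 3.608 × 0.1562 = 0.563.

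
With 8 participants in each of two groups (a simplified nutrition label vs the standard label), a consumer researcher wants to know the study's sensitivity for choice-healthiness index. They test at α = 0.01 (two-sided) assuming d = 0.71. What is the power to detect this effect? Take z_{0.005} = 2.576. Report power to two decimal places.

For two equal groups, power = Φ(d·√(n/2) − z_{α/2}).
d·√(n/2) = 0.71 × √(8/2) = 0.71 × 2.000 = 1.420.
z_β = 1.420 − 2.576 = -1.156.
Power = Φ(-1.156) = 0.124.

power ≈ 0.12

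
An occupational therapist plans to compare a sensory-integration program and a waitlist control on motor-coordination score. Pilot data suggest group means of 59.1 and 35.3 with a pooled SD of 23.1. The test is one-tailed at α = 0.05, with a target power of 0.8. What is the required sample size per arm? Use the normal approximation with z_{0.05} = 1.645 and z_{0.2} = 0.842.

n = 12 per group

Cohen's d = |M₁ − M₂| / SD_pooled = |59.1 − 35.3| / 23.1 = 23.8 / 23.1 = 1.030.
For two independent groups with equal n: n = 2·((z_{α} + z_β) / d)².
z_{α} + z_β = 1.645 + 0.842 = 2.487.
n = 2 × (2.487 / 1.030)² = 2 × 2.415² = 2 × 5.83 = 11.7.
Round up to the next whole participant.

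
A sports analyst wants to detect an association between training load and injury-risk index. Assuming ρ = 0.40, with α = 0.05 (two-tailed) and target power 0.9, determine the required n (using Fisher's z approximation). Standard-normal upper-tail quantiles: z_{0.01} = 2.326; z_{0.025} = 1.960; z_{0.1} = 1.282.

Fisher's z: C = ½·ln((1+r)/(1−r)) = ½·ln(2.3333) = 0.4236.
n = ((z_{α/2} + z_β)/C)² + 3.
(1.960 + 1.282) / 0.4236 = 3.242 / 0.4236 = 7.653.
n = 7.653² + 3 = 58.58 + 3 = 61.6.
Round up.

n = 62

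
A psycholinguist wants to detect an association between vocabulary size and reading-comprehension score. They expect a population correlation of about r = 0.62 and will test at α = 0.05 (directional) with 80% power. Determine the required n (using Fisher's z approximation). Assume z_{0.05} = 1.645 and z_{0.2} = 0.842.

n = 15

Fisher's z: C = ½·ln((1+r)/(1−r)) = ½·ln(4.2632) = 0.7250.
n = ((z_{α} + z_β)/C)² + 3.
(1.645 + 0.842) / 0.7250 = 2.487 / 0.7250 = 3.430.
n = 3.430² + 3 = 11.77 + 3 = 14.8.
Round up.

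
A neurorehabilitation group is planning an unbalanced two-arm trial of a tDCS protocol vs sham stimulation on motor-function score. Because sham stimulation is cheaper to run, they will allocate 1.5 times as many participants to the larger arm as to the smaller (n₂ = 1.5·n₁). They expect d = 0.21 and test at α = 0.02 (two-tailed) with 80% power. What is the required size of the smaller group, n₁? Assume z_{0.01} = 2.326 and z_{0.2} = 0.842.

With allocation ratio k = n₂/n₁ = 1.5, Var(x̄₁−x̄₂) = σ²(1/n₁ + 1/(k·n₁)) = σ²·(k+1)/(k·n₁).
So n₁ = (1 + 1/k)·((z_{α/2} + z_β)/d)² = 1.667 × (3.168/0.21)².
n₁ = 1.667 × 227.58 = 379.3.
Round up: n₁ = 380, giving n₂ = 1.5 × 380 = 570.

n₁ = 380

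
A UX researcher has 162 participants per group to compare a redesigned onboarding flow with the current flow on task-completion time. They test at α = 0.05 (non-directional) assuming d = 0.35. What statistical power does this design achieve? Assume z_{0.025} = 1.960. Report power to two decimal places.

For two equal groups, power = Φ(d·√(n/2) − z_{α/2}).
d·√(n/2) = 0.35 × √(162/2) = 0.35 × 9.000 = 3.150.
z_β = 3.150 − 1.960 = 1.190.
Power = Φ(1.190) = 0.883.

power ≈ 0.88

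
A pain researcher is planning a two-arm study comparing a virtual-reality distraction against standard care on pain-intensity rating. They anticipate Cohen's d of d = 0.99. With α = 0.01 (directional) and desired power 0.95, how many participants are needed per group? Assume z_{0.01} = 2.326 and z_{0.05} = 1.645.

For two independent groups with equal n: n = 2·((z_{α} + z_β) / d)².
z_{α} + z_β = 2.326 + 1.645 = 3.971.
n = 2 × (3.971 / 0.99)² = 2 × 4.011² = 2 × 16.09 = 32.2.
Round up to the next whole participant.

n = 33 per group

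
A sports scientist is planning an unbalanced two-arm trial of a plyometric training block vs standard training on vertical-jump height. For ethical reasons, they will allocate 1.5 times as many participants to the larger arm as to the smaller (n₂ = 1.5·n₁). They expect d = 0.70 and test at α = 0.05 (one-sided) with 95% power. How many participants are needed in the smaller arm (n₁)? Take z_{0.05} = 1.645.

With allocation ratio k = n₂/n₁ = 1.5, Var(x̄₁−x̄₂) = σ²(1/n₁ + 1/(k·n₁)) = σ²·(k+1)/(k·n₁).
So n₁ = (1 + 1/k)·((z_{α} + z_β)/d)² = 1.667 × (3.290/0.70)².
n₁ = 1.667 × 22.09 = 36.8.
Round up: n₁ = 37, giving n₂ = ⌈1.5 × 37⌉ = ⌈55.5⌉ = 56.

n₁ = 37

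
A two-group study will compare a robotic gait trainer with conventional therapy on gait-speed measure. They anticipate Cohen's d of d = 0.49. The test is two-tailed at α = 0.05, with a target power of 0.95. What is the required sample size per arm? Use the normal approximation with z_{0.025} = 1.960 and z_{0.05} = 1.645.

For two independent groups with equal n: n = 2·((z_{α/2} + z_β) / d)².
z_{α/2} + z_β = 1.960 + 1.645 = 3.605.
n = 2 × (3.605 / 0.49)² = 2 × 7.357² = 2 × 54.13 = 108.3.
Round up to the next whole participant.

n = 109 per group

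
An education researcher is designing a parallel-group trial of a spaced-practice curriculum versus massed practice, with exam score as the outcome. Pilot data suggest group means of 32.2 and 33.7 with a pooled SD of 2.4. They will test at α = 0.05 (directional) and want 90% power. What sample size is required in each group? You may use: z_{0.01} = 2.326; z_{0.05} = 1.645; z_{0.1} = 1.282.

Cohen's d = |M₁ − M₂| / SD_pooled = |32.2 − 33.7| / 2.4 = 1.5 / 2.4 = 0.625.
For two independent groups with equal n: n = 2·((z_{α} + z_β) / d)².
z_{α} + z_β = 1.645 + 1.282 = 2.927.
n = 2 × (2.927 / 0.625)² = 2 × 4.683² = 2 × 21.93 = 43.9.
Round up to the next whole participant.

n = 44 per group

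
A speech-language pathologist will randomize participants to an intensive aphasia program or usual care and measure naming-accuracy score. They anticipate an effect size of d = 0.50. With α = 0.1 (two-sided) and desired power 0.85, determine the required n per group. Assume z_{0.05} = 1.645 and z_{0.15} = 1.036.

For two independent groups with equal n: n = 2·((z_{α/2} + z_β) / d)².
z_{α/2} + z_β = 1.645 + 1.036 = 2.681.
n = 2 × (2.681 / 0.50)² = 2 × 5.362² = 2 × 28.75 = 57.5.
Round up to the next whole participant.

n = 58 per group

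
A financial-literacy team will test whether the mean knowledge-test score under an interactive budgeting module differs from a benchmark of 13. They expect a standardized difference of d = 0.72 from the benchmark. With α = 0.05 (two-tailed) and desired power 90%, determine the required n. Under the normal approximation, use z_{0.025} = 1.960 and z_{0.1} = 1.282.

n = 21

For a one-sample test: n = ((z_{α/2} + z_β) / d)².
z_{α/2} + z_β = 1.960 + 1.282 = 3.242.
n = (3.242 / 0.72)² = 4.503² = 20.28.
Round up.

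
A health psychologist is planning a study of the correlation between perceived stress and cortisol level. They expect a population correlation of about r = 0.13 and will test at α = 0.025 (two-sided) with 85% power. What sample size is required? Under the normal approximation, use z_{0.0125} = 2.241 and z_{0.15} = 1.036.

Fisher's z: C = ½·ln((1+r)/(1−r)) = ½·ln(1.2989) = 0.1307.
n = ((z_{α/2} + z_β)/C)² + 3.
(2.241 + 1.036) / 0.1307 = 3.277 / 0.1307 = 25.073.
n = 25.073² + 3 = 628.64 + 3 = 631.6.
Round up.

n = 632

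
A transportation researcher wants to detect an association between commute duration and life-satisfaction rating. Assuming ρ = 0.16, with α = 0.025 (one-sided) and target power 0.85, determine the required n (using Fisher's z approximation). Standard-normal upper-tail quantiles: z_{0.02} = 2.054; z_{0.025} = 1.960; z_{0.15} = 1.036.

n = 348

Fisher's z: C = ½·ln((1+r)/(1−r)) = ½·ln(1.3810) = 0.1614.
n = ((z_{α} + z_β)/C)² + 3.
(1.960 + 1.036) / 0.1614 = 2.996 / 0.1614 = 18.563.
n = 18.563² + 3 = 344.57 + 3 = 347.6.
Round up.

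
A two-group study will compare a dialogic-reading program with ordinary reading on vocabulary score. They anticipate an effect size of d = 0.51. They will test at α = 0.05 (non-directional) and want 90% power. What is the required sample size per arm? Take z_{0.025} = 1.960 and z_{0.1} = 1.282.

n = 81 per group

For two independent groups with equal n: n = 2·((z_{α/2} + z_β) / d)².
z_{α/2} + z_β = 1.960 + 1.282 = 3.242.
n = 2 × (3.242 / 0.51)² = 2 × 6.357² = 2 × 40.41 = 80.8.
Round up to the next whole participant.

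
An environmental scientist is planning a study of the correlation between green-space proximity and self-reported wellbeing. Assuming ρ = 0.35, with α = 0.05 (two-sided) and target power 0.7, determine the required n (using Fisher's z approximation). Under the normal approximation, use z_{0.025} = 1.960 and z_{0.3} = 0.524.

n = 50

Fisher's z: C = ½·ln((1+r)/(1−r)) = ½·ln(2.0769) = 0.3654.
n = ((z_{α/2} + z_β)/C)² + 3.
(1.960 + 0.524) / 0.3654 = 2.484 / 0.3654 = 6.798.
n = 6.798² + 3 = 46.21 + 3 = 49.2.
Round up.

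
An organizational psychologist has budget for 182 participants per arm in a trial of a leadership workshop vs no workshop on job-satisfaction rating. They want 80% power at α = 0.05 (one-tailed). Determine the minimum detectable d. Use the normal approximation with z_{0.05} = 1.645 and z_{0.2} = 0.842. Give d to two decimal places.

d_min ≈ 0.26

For two independent groups of n = 182 each: d_min = (z_{α} + z_β)·√(2/n).
z-sum = 1.645 + 0.842 = 2.487.
d_min = 2.487 × √(2/182) = 2.487 × 0.1048 = 0.261.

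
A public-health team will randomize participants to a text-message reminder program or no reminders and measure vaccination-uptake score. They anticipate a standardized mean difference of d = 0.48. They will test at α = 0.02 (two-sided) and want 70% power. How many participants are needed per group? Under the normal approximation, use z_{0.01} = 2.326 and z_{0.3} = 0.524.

n = 71 per group

For two independent groups with equal n: n = 2·((z_{α/2} + z_β) / d)².
z_{α/2} + z_β = 2.326 + 0.524 = 2.850.
n = 2 × (2.850 / 0.48)² = 2 × 5.938² = 2 × 35.25 = 70.5.
Round up to the next whole participant.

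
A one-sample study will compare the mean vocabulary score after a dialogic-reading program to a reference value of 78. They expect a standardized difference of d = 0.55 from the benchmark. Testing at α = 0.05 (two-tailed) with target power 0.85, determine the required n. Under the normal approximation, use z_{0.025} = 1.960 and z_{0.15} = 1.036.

n = 30

For a one-sample test: n = ((z_{α/2} + z_β) / d)².
z_{α/2} + z_β = 1.960 + 1.036 = 2.996.
n = (2.996 / 0.55)² = 5.447² = 29.67.
Round up.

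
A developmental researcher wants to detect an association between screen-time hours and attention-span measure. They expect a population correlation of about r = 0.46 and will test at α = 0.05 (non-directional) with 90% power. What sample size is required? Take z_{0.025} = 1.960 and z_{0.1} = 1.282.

n = 46

Fisher's z: C = ½·ln((1+r)/(1−r)) = ½·ln(2.7037) = 0.4973.
n = ((z_{α/2} + z_β)/C)² + 3.
(1.960 + 1.282) / 0.4973 = 3.242 / 0.4973 = 6.519.
n = 6.519² + 3 = 42.50 + 3 = 45.5.
Round up.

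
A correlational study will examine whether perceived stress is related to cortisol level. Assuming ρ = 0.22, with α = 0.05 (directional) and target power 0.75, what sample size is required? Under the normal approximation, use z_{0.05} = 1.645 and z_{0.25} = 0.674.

n = 111

Fisher's z: C = ½·ln((1+r)/(1−r)) = ½·ln(1.5641) = 0.2237.
n = ((z_{α} + z_β)/C)² + 3.
(1.645 + 0.674) / 0.2237 = 2.319 / 0.2237 = 10.367.
n = 10.367² + 3 = 107.47 + 3 = 110.5.
Round up.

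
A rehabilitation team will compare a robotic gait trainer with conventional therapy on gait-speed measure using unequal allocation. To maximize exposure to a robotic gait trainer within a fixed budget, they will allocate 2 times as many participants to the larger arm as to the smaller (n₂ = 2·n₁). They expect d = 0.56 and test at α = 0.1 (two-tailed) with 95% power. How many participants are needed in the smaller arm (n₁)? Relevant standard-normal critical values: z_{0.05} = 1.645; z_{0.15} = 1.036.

With allocation ratio k = n₂/n₁ = 2, Var(x̄₁−x̄₂) = σ²(1/n₁ + 1/(k·n₁)) = σ²·(k+1)/(k·n₁).
So n₁ = (1 + 1/k)·((z_{α/2} + z_β)/d)² = 1.500 × (3.290/0.56)².
n₁ = 1.500 × 34.52 = 51.8.
Round up: n₁ = 52, giving n₂ = 2 × 52 = 104.

n₁ = 52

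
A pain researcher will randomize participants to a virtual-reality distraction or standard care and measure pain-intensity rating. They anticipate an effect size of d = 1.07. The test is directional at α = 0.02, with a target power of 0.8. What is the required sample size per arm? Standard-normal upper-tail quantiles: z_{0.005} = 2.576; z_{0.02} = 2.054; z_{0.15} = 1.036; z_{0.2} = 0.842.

n = 15 per group

For two independent groups with equal n: n = 2·((z_{α} + z_β) / d)².
z_{α} + z_β = 2.054 + 0.842 = 2.896.
n = 2 × (2.896 / 1.07)² = 2 × 2.707² = 2 × 7.33 = 14.7.
Round up to the next whole participant.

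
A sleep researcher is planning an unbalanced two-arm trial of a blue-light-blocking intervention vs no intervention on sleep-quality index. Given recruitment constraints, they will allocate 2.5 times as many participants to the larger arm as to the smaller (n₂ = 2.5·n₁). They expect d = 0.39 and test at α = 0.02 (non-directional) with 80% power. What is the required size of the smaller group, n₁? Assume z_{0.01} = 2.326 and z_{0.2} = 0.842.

n₁ = 93

With allocation ratio k = n₂/n₁ = 2.5, Var(x̄₁−x̄₂) = σ²(1/n₁ + 1/(k·n₁)) = σ²·(k+1)/(k·n₁).
So n₁ = (1 + 1/k)·((z_{α/2} + z_β)/d)² = 1.400 × (3.168/0.39)².
n₁ = 1.400 × 65.98 = 92.4.
Round up: n₁ = 93, giving n₂ = ⌈2.5 × 93⌉ = ⌈232.5⌉ = 233.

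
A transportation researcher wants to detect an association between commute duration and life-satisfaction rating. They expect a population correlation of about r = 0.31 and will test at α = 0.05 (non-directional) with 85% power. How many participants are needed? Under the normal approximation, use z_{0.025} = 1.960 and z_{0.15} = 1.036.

n = 91

Fisher's z: C = ½·ln((1+r)/(1−r)) = ½·ln(1.8986) = 0.3205.
n = ((z_{α/2} + z_β)/C)² + 3.
(1.960 + 1.036) / 0.3205 = 2.996 / 0.3205 = 9.348.
n = 9.348² + 3 = 87.38 + 3 = 90.4.
Round up.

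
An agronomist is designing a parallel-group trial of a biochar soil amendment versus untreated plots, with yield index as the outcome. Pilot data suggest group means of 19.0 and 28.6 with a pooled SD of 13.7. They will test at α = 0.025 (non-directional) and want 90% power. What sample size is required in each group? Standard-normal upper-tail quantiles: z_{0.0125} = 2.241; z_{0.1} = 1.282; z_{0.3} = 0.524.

n = 51 per group

Cohen's d = |M₁ − M₂| / SD_pooled = |19.0 − 28.6| / 13.7 = 9.6 / 13.7 = 0.701.
For two independent groups with equal n: n = 2·((z_{α/2} + z_β) / d)².
z_{α/2} + z_β = 2.241 + 1.282 = 3.523.
n = 2 × (3.523 / 0.701)² = 2 × 5.026² = 2 × 25.26 = 50.5.
Round up to the next whole participant.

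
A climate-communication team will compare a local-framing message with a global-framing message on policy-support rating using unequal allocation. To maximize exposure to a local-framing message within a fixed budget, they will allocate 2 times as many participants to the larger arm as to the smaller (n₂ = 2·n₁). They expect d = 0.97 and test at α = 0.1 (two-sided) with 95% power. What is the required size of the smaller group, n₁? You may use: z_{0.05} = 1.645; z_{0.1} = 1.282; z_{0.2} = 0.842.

n₁ = 18

With allocation ratio k = n₂/n₁ = 2, Var(x̄₁−x̄₂) = σ²(1/n₁ + 1/(k·n₁)) = σ²·(k+1)/(k·n₁).
So n₁ = (1 + 1/k)·((z_{α/2} + z_β)/d)² = 1.500 × (3.290/0.97)².
n₁ = 1.500 × 11.50 = 17.3.
Round up: n₁ = 18, giving n₂ = 2 × 18 = 36.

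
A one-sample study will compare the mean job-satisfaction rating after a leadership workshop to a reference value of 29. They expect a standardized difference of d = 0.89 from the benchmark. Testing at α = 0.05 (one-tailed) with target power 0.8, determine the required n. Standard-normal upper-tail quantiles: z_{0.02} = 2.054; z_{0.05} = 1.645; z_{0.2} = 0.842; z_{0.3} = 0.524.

For a one-sample test: n = ((z_{α} + z_β) / d)².
z_{α} + z_β = 1.645 + 0.842 = 2.487.
n = (2.487 / 0.89)² = 2.794² = 7.81.
Round up.

n = 8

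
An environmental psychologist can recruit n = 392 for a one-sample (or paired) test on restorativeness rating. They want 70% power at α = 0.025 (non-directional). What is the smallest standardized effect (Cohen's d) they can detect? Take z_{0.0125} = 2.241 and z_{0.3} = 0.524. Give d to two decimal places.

For a single sample (or paired design) of n = 392: d_min = (z_{α/2} + z_β)/√n.
z-sum = 2.241 + 0.524 = 2.765.
d_min = 2.765 / √392 = 2.765 / 19.799 = 0.140.

d_min ≈ 0.14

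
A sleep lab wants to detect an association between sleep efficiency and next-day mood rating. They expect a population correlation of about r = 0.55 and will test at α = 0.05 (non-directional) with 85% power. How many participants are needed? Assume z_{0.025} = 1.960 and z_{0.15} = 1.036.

Fisher's z: C = ½·ln((1+r)/(1−r)) = ½·ln(3.4444) = 0.6184.
n = ((z_{α/2} + z_β)/C)² + 3.
(1.960 + 1.036) / 0.6184 = 2.996 / 0.6184 = 4.845.
n = 4.845² + 3 = 23.47 + 3 = 26.5.
Round up.

n = 27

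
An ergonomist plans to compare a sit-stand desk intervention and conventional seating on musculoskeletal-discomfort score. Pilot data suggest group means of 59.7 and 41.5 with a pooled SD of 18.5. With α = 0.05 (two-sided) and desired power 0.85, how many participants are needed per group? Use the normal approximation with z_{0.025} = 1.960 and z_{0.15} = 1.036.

Cohen's d = |M₁ − M₂| / SD_pooled = |59.7 − 41.5| / 18.5 = 18.2 / 18.5 = 0.984.
For two independent groups with equal n: n = 2·((z_{α/2} + z_β) / d)².
z_{α/2} + z_β = 1.960 + 1.036 = 2.996.
n = 2 × (2.996 / 0.984)² = 2 × 3.045² = 2 × 9.27 = 18.5.
Round up to the next whole participant.

n = 19 per group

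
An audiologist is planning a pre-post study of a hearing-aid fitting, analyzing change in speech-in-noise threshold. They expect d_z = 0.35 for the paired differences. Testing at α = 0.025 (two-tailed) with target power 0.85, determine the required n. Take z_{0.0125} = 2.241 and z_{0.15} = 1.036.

For a paired (one-sample on differences) test: n = ((z_{α/2} + z_β) / d)².
z_{α/2} + z_β = 2.241 + 1.036 = 3.277.
n = (3.277 / 0.35)² = 9.363² = 87.66.
Round up.

n = 88 pairs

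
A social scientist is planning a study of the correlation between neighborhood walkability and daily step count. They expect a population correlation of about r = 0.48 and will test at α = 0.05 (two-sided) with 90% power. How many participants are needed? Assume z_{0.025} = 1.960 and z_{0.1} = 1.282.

n = 42

Fisher's z: C = ½·ln((1+r)/(1−r)) = ½·ln(2.8462) = 0.5230.
n = ((z_{α/2} + z_β)/C)² + 3.
(1.960 + 1.282) / 0.5230 = 3.242 / 0.5230 = 6.199.
n = 6.199² + 3 = 38.43 + 3 = 41.4.
Round up.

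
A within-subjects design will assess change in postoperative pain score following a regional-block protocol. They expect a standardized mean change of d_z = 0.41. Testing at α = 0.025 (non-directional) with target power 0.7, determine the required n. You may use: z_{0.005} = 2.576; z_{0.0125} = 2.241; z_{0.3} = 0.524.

For a paired (one-sample on differences) test: n = ((z_{α/2} + z_β) / d)².
z_{α/2} + z_β = 2.241 + 0.524 = 2.765.
n = (2.765 / 0.41)² = 6.744² = 45.48.
Round up.

n = 46 pairs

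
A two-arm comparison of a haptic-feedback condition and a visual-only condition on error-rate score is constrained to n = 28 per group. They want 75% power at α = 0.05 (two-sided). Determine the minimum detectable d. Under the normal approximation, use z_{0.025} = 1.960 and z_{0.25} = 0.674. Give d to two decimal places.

For two independent groups of n = 28 each: d_min = (z_{α/2} + z_β)·√(2/n).
z-sum = 1.960 + 0.674 = 2.634.
d_min = 2.634 × √(2/28) = 2.634 × 0.2673 = 0.704.

d_min ≈ 0.70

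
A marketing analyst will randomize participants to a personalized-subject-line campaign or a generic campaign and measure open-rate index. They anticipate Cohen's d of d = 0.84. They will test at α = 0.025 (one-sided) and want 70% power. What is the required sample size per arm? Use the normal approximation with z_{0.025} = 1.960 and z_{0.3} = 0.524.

For two independent groups with equal n: n = 2·((z_{α} + z_β) / d)².
z_{α} + z_β = 1.960 + 0.524 = 2.484.
n = 2 × (2.484 / 0.84)² = 2 × 2.957² = 2 × 8.74 = 17.5.
Round up to the next whole participant.

n = 18 per group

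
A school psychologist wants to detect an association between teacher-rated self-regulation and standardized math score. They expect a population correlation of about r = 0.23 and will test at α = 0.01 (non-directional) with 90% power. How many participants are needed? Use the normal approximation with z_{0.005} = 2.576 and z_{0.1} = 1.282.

Fisher's z: C = ½·ln((1+r)/(1−r)) = ½·ln(1.5974) = 0.2342.
n = ((z_{α/2} + z_β)/C)² + 3.
(2.576 + 1.282) / 0.2342 = 3.858 / 0.2342 = 16.473.
n = 16.473² + 3 = 271.36 + 3 = 274.4.
Round up.

n = 275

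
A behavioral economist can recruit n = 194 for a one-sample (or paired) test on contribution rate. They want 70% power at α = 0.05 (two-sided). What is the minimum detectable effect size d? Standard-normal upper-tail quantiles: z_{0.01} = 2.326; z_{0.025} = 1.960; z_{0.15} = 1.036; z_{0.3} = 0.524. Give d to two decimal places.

For a single sample (or paired design) of n = 194: d_min = (z_{α/2} + z_β)/√n.
z-sum = 1.960 + 0.524 = 2.484.
d_min = 2.484 / √194 = 2.484 / 13.928 = 0.178.

d_min ≈ 0.18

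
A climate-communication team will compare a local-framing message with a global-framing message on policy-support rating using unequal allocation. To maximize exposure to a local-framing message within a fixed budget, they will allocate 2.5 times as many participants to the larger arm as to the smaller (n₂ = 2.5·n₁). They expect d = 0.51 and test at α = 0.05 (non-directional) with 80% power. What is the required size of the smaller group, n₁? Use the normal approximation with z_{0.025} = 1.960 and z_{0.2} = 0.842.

n₁ = 43

With allocation ratio k = n₂/n₁ = 2.5, Var(x̄₁−x̄₂) = σ²(1/n₁ + 1/(k·n₁)) = σ²·(k+1)/(k·n₁).
So n₁ = (1 + 1/k)·((z_{α/2} + z_β)/d)² = 1.400 × (2.802/0.51)².
n₁ = 1.400 × 30.19 = 42.3.
Round up: n₁ = 43, giving n₂ = ⌈2.5 × 43⌉ = ⌈107.5⌉ = 108.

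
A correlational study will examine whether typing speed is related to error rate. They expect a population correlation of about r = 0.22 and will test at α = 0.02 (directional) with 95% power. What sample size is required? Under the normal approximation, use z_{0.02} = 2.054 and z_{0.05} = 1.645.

Fisher's z: C = ½·ln((1+r)/(1−r)) = ½·ln(1.5641) = 0.2237.
n = ((z_{α} + z_β)/C)² + 3.
(2.054 + 1.645) / 0.2237 = 3.699 / 0.2237 = 16.536.
n = 16.536² + 3 = 273.42 + 3 = 276.4.
Round up.

n = 277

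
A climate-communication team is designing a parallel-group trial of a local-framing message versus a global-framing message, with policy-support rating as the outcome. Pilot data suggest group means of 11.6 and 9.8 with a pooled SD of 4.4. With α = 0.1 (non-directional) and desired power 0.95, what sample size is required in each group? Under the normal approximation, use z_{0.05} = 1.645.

Cohen's d = |M₁ − M₂| / SD_pooled = |11.6 − 9.8| / 4.4 = 1.8 / 4.4 = 0.409.
For two independent groups with equal n: n = 2·((z_{α/2} + z_β) / d)².
z_{α/2} + z_β = 1.645 + 1.645 = 3.290.
n = 2 × (3.290 / 0.409)² = 2 × 8.044² = 2 × 64.71 = 129.4.
Round up to the next whole participant.

n = 130 per group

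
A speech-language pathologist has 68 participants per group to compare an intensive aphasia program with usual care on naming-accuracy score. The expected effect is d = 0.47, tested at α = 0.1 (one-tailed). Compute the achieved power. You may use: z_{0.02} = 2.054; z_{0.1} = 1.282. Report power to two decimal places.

power ≈ 0.93

For two equal groups, power = Φ(d·√(n/2) − z_{α}).
d·√(n/2) = 0.47 × √(68/2) = 0.47 × 5.831 = 2.741.
z_β = 2.741 − 1.282 = 1.459.
Power = Φ(1.459) = 0.928.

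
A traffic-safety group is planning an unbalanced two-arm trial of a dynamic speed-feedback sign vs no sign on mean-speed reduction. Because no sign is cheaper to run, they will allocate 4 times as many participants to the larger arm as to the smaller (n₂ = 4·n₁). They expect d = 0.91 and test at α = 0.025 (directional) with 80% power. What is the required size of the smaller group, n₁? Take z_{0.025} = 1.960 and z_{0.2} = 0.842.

n₁ = 12

With allocation ratio k = n₂/n₁ = 4, Var(x̄₁−x̄₂) = σ²(1/n₁ + 1/(k·n₁)) = σ²·(k+1)/(k·n₁).
So n₁ = (1 + 1/k)·((z_{α} + z_β)/d)² = 1.250 × (2.802/0.91)².
n₁ = 1.250 × 9.48 = 11.9.
Round up: n₁ = 12, giving n₂ = 4 × 12 = 48.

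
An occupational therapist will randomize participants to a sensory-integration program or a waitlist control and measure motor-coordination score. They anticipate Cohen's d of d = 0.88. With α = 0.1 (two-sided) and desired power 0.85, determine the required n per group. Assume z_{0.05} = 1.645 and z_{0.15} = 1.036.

n = 19 per group

For two independent groups with equal n: n = 2·((z_{α/2} + z_β) / d)².
z_{α/2} + z_β = 1.645 + 1.036 = 2.681.
n = 2 × (2.681 / 0.88)² = 2 × 3.047² = 2 × 9.28 = 18.6.
Round up to the next whole participant.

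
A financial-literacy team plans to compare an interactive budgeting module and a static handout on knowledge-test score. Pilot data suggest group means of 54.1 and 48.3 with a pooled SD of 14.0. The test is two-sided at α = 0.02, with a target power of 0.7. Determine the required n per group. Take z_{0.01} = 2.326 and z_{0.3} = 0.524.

n = 95 per group

Cohen's d = |M₁ − M₂| / SD_pooled = |54.1 − 48.3| / 14.0 = 5.8 / 14.0 = 0.414.
For two independent groups with equal n: n = 2·((z_{α/2} + z_β) / d)².
z_{α/2} + z_β = 2.326 + 0.524 = 2.850.
n = 2 × (2.850 / 0.414)² = 2 × 6.884² = 2 × 47.39 = 94.8.
Round up to the next whole participant.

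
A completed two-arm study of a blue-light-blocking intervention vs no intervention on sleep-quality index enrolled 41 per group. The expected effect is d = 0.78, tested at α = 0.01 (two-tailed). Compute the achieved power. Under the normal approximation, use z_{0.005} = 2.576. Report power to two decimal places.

For two equal groups, power = Φ(d·√(n/2) − z_{α/2}).
d·√(n/2) = 0.78 × √(41/2) = 0.78 × 4.528 = 3.532.
z_β = 3.532 − 2.576 = 0.956.
Power = Φ(0.956) = 0.830.

power ≈ 0.83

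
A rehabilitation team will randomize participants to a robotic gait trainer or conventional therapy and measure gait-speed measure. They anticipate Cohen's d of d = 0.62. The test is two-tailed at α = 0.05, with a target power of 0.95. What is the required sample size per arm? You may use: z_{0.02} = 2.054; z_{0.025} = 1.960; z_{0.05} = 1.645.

n = 68 per group

For two independent groups with equal n: n = 2·((z_{α/2} + z_β) / d)².
z_{α/2} + z_β = 1.960 + 1.645 = 3.605.
n = 2 × (3.605 / 0.62)² = 2 × 5.815² = 2 × 33.81 = 67.6.
Round up to the next whole participant.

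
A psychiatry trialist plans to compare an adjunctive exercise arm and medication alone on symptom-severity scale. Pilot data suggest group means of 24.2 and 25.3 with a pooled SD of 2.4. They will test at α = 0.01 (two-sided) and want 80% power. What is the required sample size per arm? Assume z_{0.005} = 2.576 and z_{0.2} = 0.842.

n = 112 per group

Cohen's d = |M₁ − M₂| / SD_pooled = |24.2 − 25.3| / 2.4 = 1.1 / 2.4 = 0.458.
For two independent groups with equal n: n = 2·((z_{α/2} + z_β) / d)².
z_{α/2} + z_β = 2.576 + 0.842 = 3.418.
n = 2 × (3.418 / 0.458)² = 2 × 7.463² = 2 × 55.69 = 111.4.
Round up to the next whole participant.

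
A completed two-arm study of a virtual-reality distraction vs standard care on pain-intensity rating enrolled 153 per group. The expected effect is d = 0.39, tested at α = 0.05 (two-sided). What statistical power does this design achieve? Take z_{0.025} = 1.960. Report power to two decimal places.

For two equal groups, power = Φ(d·√(n/2) − z_{α/2}).
d·√(n/2) = 0.39 × √(153/2) = 0.39 × 8.746 = 3.411.
z_β = 3.411 − 1.960 = 1.451.
Power = Φ(1.451) = 0.927.

power ≈ 0.93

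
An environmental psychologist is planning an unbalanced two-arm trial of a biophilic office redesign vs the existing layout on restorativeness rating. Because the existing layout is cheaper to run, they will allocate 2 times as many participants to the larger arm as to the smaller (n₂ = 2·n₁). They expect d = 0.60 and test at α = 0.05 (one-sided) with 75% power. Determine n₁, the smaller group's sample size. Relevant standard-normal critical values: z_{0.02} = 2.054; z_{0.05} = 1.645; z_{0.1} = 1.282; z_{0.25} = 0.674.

With allocation ratio k = n₂/n₁ = 2, Var(x̄₁−x̄₂) = σ²(1/n₁ + 1/(k·n₁)) = σ²·(k+1)/(k·n₁).
So n₁ = (1 + 1/k)·((z_{α} + z_β)/d)² = 1.500 × (2.319/0.60)².
n₁ = 1.500 × 14.94 = 22.4.
Round up: n₁ = 23, giving n₂ = 2 × 23 = 46.

n₁ = 23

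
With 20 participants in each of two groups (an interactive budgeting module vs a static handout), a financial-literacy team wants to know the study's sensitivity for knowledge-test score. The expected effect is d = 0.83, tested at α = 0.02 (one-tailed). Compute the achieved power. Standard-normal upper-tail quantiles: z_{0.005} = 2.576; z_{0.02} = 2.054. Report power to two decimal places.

power ≈ 0.72

For two equal groups, power = Φ(d·√(n/2) − z_{α}).
d·√(n/2) = 0.83 × √(20/2) = 0.83 × 3.162 = 2.625.
z_β = 2.625 − 2.054 = 0.571.
Power = Φ(0.571) = 0.716.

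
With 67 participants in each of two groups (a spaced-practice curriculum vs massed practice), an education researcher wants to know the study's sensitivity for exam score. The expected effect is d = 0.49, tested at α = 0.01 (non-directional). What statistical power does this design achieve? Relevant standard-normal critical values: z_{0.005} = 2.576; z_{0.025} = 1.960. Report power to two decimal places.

power ≈ 0.60

For two equal groups, power = Φ(d·√(n/2) − z_{α/2}).
d·√(n/2) = 0.49 × √(67/2) = 0.49 × 5.788 = 2.836.
z_β = 2.836 − 2.576 = 0.260.
Power = Φ(0.260) = 0.603.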